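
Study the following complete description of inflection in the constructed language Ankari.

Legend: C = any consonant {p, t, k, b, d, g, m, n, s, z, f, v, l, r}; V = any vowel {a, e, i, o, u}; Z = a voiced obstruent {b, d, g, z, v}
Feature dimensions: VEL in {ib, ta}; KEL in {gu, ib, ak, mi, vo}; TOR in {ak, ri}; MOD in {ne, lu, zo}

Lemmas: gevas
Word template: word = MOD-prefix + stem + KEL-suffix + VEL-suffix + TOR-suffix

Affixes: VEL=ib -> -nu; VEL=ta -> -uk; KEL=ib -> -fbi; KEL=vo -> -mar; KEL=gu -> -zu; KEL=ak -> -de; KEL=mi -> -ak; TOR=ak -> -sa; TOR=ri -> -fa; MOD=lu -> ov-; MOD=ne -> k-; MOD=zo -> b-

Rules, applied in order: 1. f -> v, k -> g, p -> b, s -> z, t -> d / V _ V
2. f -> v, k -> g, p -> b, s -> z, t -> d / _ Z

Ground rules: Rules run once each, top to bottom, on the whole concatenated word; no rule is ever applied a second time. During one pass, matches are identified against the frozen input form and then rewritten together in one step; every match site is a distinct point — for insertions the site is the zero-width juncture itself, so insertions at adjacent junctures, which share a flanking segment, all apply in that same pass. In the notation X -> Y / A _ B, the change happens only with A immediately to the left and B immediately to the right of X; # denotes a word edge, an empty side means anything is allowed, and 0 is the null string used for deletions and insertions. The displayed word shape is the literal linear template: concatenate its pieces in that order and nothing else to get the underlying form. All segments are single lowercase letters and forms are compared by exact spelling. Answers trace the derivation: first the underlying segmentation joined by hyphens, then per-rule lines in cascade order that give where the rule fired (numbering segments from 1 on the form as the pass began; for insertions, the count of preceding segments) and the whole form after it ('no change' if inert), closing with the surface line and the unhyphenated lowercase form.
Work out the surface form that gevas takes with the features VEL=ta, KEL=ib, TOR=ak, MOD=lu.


underlying: ov-gevas-fbi-uk-sa
1. f -> v, k -> g, p -> b, s -> z, t -> d / V _ V: no change
2. f -> v, k -> g, p -> b, s -> z, t -> d / _ Z: fires at position(s) 8: ovgevasvbiuksa
surface: ovgevasvbiuksa


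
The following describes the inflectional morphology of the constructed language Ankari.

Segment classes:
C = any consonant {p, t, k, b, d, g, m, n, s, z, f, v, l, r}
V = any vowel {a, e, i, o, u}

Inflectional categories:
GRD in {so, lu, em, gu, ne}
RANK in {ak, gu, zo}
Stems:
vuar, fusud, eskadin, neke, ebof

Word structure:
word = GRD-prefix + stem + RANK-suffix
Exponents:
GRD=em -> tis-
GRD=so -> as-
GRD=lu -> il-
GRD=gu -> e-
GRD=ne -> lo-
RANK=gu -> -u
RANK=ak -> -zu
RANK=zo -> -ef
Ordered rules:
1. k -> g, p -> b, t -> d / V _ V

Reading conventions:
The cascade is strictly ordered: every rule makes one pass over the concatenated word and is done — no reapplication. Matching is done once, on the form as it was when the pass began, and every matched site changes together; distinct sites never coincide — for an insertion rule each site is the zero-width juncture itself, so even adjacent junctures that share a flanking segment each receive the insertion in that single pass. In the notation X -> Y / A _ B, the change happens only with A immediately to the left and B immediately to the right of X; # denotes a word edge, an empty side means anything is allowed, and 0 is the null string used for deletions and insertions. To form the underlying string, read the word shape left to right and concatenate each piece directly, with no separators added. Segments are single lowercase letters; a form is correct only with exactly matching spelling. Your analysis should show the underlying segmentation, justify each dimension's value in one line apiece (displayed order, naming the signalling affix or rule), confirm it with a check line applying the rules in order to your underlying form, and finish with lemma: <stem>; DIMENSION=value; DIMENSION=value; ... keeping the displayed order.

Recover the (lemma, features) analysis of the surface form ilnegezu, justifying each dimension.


underlying: il-neke-zu
GRD=lu - signalled by the affix il-
RANK=ak - signalled by the affix -zu
check: ilnekezu -> ilnegezu
lemma: neke; GRD=lu; RANK=ak


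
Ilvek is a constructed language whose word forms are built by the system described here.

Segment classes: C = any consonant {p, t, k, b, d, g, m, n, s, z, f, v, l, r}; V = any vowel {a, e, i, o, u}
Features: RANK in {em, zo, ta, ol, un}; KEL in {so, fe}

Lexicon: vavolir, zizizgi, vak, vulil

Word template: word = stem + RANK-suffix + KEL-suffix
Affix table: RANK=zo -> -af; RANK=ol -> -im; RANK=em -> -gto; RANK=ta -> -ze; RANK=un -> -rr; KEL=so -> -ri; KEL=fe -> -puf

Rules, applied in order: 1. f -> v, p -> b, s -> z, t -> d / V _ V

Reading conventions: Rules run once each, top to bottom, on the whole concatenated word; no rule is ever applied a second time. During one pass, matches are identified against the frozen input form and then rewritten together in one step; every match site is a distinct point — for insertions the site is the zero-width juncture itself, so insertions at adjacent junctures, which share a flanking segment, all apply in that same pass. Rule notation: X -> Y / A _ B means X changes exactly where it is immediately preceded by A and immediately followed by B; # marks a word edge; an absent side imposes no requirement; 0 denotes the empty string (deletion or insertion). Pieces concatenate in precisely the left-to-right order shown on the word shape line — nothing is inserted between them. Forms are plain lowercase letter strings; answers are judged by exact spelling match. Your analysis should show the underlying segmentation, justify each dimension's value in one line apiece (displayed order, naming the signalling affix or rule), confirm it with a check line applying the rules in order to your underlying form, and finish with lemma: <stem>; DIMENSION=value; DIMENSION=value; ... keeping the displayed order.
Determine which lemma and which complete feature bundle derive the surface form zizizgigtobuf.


underlying: zizizgi-gto-puf
RANK=em - signalled by the affix -gto
KEL=fe - signalled by the affix -puf
check: zizizgigtopuf -> zizizgigtobuf
lemma: zizizgi; RANK=em; KEL=fe


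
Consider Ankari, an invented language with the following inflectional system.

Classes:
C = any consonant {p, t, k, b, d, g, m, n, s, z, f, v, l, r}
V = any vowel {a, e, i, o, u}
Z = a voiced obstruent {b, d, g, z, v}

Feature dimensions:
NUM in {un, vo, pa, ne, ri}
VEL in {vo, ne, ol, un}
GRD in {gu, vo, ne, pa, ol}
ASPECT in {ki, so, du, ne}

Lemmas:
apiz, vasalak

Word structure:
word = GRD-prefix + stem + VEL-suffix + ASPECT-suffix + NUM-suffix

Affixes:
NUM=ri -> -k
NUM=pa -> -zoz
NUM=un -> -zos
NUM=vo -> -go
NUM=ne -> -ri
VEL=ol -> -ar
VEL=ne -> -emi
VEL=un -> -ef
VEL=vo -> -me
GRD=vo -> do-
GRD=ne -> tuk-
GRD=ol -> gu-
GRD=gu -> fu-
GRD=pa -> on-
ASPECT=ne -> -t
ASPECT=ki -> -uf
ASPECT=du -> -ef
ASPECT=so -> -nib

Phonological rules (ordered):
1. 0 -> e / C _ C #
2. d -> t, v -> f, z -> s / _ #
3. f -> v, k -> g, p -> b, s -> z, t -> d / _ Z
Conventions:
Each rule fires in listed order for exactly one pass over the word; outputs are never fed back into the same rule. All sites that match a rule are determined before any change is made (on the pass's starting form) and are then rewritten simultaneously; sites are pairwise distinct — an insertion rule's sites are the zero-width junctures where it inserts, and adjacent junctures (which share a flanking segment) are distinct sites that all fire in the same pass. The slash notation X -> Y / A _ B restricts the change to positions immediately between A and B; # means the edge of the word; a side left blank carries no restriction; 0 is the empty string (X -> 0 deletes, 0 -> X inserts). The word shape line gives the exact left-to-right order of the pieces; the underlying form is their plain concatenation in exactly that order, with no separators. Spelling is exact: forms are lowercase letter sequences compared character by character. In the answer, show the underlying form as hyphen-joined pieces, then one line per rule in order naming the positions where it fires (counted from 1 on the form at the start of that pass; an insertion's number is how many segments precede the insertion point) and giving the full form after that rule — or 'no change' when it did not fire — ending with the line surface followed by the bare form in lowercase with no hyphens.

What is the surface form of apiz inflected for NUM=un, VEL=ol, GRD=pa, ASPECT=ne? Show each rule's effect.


underlying: on-apiz-ar-t-zos
1. 0 -> e / C _ C #: no change
2. d -> t, v -> f, z -> s / _ #: no change
3. f -> v, k -> g, p -> b, s -> z, t -> d / _ Z: fires at position(s) 9: onapizardzos
surface: onapizardzos


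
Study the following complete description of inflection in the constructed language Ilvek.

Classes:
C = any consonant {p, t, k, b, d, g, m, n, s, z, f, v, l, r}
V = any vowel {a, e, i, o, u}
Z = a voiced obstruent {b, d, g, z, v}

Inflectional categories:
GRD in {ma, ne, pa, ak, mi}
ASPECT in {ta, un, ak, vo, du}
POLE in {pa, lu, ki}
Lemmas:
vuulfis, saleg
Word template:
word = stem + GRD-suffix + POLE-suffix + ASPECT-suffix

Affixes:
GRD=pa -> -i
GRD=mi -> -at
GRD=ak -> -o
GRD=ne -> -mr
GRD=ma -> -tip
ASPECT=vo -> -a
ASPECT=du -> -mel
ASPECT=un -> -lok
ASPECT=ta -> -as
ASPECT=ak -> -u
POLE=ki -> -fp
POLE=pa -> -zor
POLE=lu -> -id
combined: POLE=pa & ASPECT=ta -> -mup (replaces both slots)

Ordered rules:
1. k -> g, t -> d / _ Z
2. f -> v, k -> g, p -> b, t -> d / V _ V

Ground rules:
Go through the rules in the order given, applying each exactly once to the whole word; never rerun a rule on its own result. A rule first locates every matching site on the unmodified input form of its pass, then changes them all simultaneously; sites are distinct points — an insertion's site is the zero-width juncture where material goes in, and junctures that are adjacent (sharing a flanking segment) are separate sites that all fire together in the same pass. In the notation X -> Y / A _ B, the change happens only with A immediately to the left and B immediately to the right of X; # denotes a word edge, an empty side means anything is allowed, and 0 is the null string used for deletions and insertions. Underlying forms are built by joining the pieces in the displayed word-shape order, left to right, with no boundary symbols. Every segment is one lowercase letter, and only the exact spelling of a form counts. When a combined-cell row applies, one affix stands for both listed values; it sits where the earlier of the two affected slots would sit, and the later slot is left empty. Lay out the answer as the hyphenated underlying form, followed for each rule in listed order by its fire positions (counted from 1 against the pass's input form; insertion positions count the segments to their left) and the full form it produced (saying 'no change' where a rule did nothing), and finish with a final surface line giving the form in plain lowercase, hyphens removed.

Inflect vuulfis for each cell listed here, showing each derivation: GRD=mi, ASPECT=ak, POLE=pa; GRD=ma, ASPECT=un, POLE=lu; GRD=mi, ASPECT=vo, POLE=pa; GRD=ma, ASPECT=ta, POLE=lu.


cell GRD=mi, ASPECT=ak, POLE=pa:
underlying: vuulfis-at-zor-u
1. k -> g, t -> d / _ Z: fires at position(s) 9: vuulfisadzoru
2. f -> v, k -> g, p -> b, t -> d / V _ V: no change
surface: vuulfisadzoru

cell GRD=ma, ASPECT=un, POLE=lu:
underlying: vuulfis-tip-id-lok
1. k -> g, t -> d / _ Z: no change
2. f -> v, k -> g, p -> b, t -> d / V _ V: fires at position(s) 10: vuulfistibidlok
surface: vuulfistibidlok

cell GRD=mi, ASPECT=vo, POLE=pa:
underlying: vuulfis-at-zor-a
1. k -> g, t -> d / _ Z: fires at position(s) 9: vuulfisadzora
2. f -> v, k -> g, p -> b, t -> d / V _ V: no change
surface: vuulfisadzora

cell GRD=ma, ASPECT=ta, POLE=lu:
underlying: vuulfis-tip-id-as
1. k -> g, t -> d / _ Z: no change
2. f -> v, k -> g, p -> b, t -> d / V _ V: fires at position(s) 10: vuulfistibidas
surface: vuulfistibidas


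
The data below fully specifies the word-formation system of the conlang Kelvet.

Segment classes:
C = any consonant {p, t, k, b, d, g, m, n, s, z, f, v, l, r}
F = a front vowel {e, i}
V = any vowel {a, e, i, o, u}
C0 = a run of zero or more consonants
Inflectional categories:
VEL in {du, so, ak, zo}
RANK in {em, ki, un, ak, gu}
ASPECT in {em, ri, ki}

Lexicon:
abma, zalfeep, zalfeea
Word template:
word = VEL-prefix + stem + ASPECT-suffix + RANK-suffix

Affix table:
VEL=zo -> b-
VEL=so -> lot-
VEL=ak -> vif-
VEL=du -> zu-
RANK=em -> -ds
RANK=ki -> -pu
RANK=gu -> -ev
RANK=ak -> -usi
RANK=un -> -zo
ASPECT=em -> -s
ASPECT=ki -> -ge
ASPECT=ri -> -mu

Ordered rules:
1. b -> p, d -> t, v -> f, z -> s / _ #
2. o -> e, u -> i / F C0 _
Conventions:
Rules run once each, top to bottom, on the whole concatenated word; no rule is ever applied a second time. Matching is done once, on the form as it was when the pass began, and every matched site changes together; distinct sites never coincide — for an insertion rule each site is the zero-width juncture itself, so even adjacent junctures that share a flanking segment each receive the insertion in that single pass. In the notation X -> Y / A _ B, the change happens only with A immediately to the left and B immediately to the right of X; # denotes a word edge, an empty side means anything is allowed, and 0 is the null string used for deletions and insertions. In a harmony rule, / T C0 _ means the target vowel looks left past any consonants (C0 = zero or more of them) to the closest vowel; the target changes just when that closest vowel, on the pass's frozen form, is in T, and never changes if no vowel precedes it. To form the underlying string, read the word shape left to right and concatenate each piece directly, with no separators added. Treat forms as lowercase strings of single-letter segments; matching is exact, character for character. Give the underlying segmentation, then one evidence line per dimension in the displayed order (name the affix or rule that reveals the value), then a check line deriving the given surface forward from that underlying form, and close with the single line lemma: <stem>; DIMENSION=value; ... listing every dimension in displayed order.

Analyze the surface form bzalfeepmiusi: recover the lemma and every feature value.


underlying: b-zalfeep-mu-usi
VEL=zo - signalled by the affix b-
RANK=ak - signalled by the affix -usi
ASPECT=ri - signalled by the affix -mu
check: bzalfeepmuusi -> bzalfeepmuusi -> bzalfeepmiusi
lemma: zalfeep; VEL=zo; RANK=ak; ASPECT=ri


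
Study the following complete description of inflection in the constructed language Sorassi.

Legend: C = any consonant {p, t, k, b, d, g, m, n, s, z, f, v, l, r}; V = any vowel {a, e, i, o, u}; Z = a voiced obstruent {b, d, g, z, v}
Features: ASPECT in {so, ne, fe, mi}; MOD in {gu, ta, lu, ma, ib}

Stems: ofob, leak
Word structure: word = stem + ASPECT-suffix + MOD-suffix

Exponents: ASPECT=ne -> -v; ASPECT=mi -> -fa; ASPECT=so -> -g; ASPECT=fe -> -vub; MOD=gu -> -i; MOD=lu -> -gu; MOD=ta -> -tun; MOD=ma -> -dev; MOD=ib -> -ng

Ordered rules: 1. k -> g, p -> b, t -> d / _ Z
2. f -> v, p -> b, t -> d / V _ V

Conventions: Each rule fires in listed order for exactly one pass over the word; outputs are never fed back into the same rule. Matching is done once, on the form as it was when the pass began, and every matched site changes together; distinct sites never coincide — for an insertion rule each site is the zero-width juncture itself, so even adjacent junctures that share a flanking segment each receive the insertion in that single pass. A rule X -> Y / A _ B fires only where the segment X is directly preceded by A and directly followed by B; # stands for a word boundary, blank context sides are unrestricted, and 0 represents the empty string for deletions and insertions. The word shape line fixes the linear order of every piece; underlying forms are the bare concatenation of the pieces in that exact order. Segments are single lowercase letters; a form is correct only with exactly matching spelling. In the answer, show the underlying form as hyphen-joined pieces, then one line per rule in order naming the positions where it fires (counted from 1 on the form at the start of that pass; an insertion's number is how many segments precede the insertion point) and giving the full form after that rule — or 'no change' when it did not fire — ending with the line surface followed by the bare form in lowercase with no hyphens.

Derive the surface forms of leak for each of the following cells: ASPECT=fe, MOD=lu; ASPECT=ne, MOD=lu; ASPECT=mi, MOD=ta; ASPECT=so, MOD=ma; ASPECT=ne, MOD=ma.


cell ASPECT=fe, MOD=lu:
underlying: leak-vub-gu
1. k -> g, p -> b, t -> d / _ Z: fires at position(s) 4: leagvubgu
2. f -> v, p -> b, t -> d / V _ V: no change
surface: leagvubgu

cell ASPECT=ne, MOD=lu:
underlying: leak-v-gu
1. k -> g, p -> b, t -> d / _ Z: fires at position(s) 4: leagvgu
2. f -> v, p -> b, t -> d / V _ V: no change
surface: leagvgu

cell ASPECT=mi, MOD=ta:
underlying: leak-fa-tun
1. k -> g, p -> b, t -> d / _ Z: no change
2. f -> v, p -> b, t -> d / V _ V: fires at position(s) 7: leakfadun
surface: leakfadun

cell ASPECT=so, MOD=ma:
underlying: leak-g-dev
1. k -> g, p -> b, t -> d / _ Z: fires at position(s) 4: leaggdev
2. f -> v, p -> b, t -> d / V _ V: no change
surface: leaggdev

cell ASPECT=ne, MOD=ma:
underlying: leak-v-dev
1. k -> g, p -> b, t -> d / _ Z: fires at position(s) 4: leagvdev
2. f -> v, p -> b, t -> d / V _ V: no change
surface: leagvdev


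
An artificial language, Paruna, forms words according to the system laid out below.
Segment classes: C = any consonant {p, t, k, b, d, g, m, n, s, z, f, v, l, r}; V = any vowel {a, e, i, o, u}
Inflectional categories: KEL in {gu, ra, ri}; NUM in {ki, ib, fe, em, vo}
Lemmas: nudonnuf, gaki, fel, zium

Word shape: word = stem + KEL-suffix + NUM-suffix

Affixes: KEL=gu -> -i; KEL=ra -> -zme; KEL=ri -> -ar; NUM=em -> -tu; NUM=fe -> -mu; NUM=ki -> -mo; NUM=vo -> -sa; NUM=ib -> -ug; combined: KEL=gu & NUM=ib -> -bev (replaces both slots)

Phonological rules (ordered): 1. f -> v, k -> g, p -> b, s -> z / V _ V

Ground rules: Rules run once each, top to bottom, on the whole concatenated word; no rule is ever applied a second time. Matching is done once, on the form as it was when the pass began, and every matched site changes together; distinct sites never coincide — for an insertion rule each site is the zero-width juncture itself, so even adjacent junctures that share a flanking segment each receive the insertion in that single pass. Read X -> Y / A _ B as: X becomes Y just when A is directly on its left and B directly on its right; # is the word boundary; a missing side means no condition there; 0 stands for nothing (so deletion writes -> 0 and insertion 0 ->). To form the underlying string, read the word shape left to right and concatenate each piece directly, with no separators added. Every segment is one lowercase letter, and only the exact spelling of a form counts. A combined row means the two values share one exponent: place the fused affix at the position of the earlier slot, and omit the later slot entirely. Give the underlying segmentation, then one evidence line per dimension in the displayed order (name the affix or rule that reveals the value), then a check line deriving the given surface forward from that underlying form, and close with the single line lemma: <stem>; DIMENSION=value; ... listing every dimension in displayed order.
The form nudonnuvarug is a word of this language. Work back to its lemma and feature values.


underlying: nudonnuf-ar-ug
KEL=ri - signalled by the affix -ar
NUM=ib - signalled by the affix -ug
check: nudonnufarug -> nudonnuvarug
lemma: nudonnuf; KEL=ri; NUM=ib


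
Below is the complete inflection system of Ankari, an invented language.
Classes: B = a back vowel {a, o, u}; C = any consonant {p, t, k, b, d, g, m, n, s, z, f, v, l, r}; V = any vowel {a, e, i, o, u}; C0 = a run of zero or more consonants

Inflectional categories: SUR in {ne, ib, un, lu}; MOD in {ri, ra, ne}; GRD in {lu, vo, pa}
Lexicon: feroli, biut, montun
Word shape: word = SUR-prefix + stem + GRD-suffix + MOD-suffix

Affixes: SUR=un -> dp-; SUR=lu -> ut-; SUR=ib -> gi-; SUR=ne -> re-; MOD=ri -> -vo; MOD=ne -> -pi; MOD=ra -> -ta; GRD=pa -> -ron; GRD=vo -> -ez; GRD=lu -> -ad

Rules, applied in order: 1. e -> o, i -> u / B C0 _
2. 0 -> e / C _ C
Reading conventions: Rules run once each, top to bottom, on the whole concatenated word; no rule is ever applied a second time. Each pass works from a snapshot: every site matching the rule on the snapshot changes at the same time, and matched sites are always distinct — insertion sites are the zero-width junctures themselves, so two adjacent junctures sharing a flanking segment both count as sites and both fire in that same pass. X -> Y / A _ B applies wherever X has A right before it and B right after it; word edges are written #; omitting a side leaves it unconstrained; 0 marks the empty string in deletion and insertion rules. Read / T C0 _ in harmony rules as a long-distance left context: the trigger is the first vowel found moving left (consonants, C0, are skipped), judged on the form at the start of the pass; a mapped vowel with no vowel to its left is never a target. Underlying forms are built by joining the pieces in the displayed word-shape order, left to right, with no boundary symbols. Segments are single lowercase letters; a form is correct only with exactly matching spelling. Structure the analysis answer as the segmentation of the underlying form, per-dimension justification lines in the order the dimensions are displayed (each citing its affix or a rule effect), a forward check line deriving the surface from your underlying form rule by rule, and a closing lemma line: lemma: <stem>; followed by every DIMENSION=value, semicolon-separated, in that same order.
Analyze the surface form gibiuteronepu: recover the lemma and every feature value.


underlying: gi-biut-ron-pi
SUR=ib - signalled by the affix gi-
MOD=ne - signalled by the affix -pi
GRD=pa - signalled by the affix -ron
check: gibiutronpi -> gibiutronpu -> gibiuteronepu
lemma: biut; SUR=ib; MOD=ne; GRD=pa


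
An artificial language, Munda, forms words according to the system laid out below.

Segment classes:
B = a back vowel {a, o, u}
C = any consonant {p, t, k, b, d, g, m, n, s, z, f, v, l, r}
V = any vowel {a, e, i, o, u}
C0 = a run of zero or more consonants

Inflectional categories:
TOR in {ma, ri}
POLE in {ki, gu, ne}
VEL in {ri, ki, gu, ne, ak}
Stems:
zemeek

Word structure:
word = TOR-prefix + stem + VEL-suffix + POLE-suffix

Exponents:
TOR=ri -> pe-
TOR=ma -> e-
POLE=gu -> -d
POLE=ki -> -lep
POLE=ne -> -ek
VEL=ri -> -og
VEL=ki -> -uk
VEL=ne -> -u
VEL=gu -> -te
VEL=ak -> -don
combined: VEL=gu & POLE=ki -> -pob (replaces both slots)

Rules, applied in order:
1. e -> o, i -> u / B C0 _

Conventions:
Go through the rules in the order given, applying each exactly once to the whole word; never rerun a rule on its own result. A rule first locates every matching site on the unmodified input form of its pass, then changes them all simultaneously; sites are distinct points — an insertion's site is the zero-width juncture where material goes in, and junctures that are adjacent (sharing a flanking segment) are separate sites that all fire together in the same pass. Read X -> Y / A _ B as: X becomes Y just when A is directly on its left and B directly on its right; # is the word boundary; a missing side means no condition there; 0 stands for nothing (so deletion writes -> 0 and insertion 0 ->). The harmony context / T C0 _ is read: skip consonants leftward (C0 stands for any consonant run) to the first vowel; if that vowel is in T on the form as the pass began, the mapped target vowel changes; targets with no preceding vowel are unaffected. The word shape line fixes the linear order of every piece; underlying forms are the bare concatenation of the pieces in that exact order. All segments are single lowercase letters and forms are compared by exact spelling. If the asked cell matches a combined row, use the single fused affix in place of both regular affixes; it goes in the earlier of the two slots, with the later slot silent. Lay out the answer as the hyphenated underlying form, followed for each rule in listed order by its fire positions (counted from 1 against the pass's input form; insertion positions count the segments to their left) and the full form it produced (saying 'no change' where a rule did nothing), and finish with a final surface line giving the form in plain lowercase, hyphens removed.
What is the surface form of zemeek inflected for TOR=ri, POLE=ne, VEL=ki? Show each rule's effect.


underlying: pe-zemeek-uk-ek
1. e -> o, i -> u / B C0 _: fires at position(s) 11: pezemeekukok
surface: pezemeekukok


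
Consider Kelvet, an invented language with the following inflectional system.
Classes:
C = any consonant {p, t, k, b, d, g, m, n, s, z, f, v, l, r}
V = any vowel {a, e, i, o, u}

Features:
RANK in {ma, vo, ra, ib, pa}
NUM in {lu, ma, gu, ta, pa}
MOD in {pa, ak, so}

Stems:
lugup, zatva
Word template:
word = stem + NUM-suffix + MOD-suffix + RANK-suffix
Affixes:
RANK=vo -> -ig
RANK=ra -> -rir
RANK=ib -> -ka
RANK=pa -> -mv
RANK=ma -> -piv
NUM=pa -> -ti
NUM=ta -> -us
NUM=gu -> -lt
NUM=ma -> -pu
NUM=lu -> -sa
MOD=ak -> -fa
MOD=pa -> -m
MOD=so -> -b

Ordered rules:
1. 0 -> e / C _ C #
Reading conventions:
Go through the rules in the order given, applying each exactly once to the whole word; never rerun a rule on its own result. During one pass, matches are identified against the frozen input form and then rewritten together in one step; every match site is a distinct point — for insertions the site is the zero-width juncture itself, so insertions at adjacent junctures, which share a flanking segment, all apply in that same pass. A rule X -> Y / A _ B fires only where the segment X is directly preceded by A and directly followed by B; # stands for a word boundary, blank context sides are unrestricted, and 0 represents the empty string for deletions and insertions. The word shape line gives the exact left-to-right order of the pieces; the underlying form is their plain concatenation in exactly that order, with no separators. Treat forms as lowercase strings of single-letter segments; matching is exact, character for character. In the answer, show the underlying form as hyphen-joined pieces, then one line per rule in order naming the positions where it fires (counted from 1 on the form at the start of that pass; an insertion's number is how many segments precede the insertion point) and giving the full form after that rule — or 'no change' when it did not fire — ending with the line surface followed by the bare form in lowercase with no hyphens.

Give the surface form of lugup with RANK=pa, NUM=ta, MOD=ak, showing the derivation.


underlying: lugup-us-fa-mv
1. 0 -> e / C _ C #: inserts after position(s) 10: lugupusfamev
surface: lugupusfamev


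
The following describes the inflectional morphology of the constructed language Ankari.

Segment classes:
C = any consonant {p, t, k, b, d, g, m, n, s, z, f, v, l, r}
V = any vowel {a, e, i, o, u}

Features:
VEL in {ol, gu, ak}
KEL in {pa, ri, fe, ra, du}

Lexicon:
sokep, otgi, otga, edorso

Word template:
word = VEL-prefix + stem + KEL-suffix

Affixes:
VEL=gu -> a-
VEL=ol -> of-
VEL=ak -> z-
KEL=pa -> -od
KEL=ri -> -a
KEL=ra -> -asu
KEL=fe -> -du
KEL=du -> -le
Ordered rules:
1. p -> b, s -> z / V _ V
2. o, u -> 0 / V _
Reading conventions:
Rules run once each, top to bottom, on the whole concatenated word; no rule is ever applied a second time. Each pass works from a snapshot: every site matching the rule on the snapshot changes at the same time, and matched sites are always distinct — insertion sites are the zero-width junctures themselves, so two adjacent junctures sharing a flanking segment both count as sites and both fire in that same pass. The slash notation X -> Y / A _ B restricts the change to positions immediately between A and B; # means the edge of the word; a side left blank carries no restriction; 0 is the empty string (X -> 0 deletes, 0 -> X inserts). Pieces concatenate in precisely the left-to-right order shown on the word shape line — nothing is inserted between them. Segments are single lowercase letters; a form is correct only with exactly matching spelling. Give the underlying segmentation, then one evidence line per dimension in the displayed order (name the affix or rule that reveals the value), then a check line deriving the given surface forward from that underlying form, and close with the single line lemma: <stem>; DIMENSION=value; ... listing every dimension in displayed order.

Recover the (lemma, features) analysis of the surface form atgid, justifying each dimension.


underlying: a-otgi-od
VEL=gu - signalled by the affix a-
KEL=pa - signalled by the affix -od
check: aotgiod -> aotgiod -> atgid
lemma: otgi; VEL=gu; KEL=pa


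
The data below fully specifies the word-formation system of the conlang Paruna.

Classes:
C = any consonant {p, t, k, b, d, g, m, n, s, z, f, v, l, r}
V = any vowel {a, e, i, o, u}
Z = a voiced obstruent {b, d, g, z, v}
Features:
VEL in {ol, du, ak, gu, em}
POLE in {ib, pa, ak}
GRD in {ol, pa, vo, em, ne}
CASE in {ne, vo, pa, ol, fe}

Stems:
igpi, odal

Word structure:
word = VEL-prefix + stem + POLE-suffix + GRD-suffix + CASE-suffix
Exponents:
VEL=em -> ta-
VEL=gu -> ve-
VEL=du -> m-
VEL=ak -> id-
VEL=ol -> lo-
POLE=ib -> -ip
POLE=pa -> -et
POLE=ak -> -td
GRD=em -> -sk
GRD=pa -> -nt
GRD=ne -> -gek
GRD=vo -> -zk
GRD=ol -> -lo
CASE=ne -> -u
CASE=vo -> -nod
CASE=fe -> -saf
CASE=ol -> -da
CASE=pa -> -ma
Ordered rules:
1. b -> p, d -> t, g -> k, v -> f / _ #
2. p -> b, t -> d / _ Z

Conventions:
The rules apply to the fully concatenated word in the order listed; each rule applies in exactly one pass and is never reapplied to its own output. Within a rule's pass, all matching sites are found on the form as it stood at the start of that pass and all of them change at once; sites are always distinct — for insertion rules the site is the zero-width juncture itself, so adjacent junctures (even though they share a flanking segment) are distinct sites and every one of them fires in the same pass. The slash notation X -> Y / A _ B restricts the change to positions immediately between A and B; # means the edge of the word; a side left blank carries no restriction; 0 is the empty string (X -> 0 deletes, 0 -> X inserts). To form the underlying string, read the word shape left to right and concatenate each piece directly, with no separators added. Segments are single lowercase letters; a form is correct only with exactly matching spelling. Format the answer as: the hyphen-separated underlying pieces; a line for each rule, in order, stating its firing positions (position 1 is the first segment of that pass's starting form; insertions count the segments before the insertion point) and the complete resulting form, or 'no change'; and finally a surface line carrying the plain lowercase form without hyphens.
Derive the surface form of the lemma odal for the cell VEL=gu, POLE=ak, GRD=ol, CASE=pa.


underlying: ve-odal-td-lo-ma
1. b -> p, d -> t, g -> k, v -> f / _ #: no change
2. p -> b, t -> d / _ Z: fires at position(s) 7: veodalddloma
surface: veodalddloma


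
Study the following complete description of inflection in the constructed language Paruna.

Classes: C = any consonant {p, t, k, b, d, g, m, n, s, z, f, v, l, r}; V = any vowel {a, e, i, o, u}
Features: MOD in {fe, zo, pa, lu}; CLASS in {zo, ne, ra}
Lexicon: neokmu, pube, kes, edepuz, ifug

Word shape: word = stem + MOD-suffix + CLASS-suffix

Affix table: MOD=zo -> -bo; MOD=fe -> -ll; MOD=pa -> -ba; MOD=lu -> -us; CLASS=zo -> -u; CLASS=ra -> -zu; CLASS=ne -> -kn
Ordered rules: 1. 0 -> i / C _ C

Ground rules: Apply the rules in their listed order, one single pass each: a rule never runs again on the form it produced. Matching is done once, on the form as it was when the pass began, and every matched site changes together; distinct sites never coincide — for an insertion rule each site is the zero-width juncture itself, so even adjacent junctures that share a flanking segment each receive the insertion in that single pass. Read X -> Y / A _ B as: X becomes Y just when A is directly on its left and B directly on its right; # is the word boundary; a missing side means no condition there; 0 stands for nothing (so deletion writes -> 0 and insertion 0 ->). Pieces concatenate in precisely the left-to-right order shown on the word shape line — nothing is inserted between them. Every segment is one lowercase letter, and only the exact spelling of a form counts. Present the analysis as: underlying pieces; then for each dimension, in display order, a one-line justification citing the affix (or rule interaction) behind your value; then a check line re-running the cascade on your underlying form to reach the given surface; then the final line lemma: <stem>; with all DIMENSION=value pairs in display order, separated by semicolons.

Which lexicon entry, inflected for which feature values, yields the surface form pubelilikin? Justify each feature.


underlying: pube-ll-kn
MOD=fe - signalled by the affix -ll
CLASS=ne - signalled by the affix -kn
check: pubellkn -> pubelilikin
lemma: pube; MOD=fe; CLASS=ne


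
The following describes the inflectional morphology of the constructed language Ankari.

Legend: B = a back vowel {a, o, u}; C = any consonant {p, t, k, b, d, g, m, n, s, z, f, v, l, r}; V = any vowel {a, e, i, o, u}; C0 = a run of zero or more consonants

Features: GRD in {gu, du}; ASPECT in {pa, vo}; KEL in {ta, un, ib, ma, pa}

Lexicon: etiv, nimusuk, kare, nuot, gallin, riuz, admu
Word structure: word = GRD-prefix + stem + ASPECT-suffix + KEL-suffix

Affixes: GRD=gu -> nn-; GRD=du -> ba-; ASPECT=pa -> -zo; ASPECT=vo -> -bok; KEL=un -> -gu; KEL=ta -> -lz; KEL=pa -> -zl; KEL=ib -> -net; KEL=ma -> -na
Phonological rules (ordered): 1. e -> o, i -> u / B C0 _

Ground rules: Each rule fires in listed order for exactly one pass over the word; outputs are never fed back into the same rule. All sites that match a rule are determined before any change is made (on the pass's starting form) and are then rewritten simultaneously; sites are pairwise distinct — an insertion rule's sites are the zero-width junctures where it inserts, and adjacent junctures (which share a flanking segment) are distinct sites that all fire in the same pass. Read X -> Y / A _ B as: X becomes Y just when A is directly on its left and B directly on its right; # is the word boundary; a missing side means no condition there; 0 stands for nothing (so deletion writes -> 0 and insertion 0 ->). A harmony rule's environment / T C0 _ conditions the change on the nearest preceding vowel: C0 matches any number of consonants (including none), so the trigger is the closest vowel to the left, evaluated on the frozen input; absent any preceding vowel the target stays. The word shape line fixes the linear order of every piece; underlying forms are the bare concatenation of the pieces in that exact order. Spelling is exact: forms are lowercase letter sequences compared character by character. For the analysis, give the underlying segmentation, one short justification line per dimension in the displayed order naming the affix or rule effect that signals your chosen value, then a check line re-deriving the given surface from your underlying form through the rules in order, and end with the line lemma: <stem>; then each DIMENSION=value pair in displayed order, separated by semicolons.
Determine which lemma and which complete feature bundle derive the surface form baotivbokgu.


underlying: ba-etiv-bok-gu
GRD=du - signalled by the affix ba-
ASPECT=vo - signalled by the affix -bok
KEL=un - signalled by the affix -gu
check: baetivbokgu -> baotivbokgu
lemma: etiv; GRD=du; ASPECT=vo; KEL=un


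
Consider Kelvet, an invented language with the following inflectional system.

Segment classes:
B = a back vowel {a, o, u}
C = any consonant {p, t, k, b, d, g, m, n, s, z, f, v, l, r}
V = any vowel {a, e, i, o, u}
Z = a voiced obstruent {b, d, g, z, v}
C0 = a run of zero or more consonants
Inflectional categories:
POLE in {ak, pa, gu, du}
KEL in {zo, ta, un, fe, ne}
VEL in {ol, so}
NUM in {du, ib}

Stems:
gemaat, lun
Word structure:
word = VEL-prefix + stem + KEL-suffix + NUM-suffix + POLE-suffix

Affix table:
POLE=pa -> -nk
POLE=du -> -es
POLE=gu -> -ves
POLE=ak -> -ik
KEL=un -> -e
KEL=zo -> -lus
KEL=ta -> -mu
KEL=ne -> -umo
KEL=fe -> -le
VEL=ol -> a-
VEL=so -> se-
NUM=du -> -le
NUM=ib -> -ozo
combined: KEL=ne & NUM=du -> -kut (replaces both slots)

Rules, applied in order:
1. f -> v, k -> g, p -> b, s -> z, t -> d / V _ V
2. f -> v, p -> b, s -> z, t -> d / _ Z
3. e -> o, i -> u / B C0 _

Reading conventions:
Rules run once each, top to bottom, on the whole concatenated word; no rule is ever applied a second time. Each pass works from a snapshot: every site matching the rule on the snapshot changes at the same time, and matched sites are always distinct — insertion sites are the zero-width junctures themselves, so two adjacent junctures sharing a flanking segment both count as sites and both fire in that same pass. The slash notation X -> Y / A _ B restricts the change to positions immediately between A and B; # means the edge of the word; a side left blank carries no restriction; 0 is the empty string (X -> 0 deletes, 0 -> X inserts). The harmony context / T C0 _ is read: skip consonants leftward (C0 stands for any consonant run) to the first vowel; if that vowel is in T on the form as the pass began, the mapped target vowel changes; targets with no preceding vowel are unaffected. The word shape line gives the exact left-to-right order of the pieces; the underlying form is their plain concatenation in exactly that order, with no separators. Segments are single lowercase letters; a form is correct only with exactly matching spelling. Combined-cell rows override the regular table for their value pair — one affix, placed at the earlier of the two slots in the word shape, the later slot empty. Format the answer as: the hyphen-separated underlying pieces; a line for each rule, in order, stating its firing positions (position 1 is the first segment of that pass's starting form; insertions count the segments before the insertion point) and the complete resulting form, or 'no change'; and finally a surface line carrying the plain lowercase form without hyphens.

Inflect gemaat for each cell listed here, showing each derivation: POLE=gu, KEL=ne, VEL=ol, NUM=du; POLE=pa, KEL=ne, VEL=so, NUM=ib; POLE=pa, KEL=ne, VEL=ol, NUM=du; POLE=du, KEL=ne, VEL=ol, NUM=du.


cell POLE=gu, KEL=ne, VEL=ol, NUM=du:
underlying: a-gemaat-kut-ves
1. f -> v, k -> g, p -> b, s -> z, t -> d / V _ V: no change
2. f -> v, p -> b, s -> z, t -> d / _ Z: fires at position(s) 10: agemaatkudves
3. e -> o, i -> u / B C0 _: fires at position(s) 3, 12: agomaatkudvos
surface: agomaatkudvos

cell POLE=pa, KEL=ne, VEL=so, NUM=ib:
underlying: se-gemaat-umo-ozo-nk
1. f -> v, k -> g, p -> b, s -> z, t -> d / V _ V: fires at position(s) 8: segemaadumoozonk
2. f -> v, p -> b, s -> z, t -> d / _ Z: no change
3. e -> o, i -> u / B C0 _: no change
surface: segemaadumoozonk

cell POLE=pa, KEL=ne, VEL=ol, NUM=du:
underlying: a-gemaat-kut-nk
1. f -> v, k -> g, p -> b, s -> z, t -> d / V _ V: no change
2. f -> v, p -> b, s -> z, t -> d / _ Z: no change
3. e -> o, i -> u / B C0 _: fires at position(s) 3: agomaatkutnk
surface: agomaatkutnk

cell POLE=du, KEL=ne, VEL=ol, NUM=du:
underlying: a-gemaat-kut-es
1. f -> v, k -> g, p -> b, s -> z, t -> d / V _ V: fires at position(s) 10: agemaatkudes
2. f -> v, p -> b, s -> z, t -> d / _ Z: no change
3. e -> o, i -> u / B C0 _: fires at position(s) 3, 11: agomaatkudos
surface: agomaatkudos


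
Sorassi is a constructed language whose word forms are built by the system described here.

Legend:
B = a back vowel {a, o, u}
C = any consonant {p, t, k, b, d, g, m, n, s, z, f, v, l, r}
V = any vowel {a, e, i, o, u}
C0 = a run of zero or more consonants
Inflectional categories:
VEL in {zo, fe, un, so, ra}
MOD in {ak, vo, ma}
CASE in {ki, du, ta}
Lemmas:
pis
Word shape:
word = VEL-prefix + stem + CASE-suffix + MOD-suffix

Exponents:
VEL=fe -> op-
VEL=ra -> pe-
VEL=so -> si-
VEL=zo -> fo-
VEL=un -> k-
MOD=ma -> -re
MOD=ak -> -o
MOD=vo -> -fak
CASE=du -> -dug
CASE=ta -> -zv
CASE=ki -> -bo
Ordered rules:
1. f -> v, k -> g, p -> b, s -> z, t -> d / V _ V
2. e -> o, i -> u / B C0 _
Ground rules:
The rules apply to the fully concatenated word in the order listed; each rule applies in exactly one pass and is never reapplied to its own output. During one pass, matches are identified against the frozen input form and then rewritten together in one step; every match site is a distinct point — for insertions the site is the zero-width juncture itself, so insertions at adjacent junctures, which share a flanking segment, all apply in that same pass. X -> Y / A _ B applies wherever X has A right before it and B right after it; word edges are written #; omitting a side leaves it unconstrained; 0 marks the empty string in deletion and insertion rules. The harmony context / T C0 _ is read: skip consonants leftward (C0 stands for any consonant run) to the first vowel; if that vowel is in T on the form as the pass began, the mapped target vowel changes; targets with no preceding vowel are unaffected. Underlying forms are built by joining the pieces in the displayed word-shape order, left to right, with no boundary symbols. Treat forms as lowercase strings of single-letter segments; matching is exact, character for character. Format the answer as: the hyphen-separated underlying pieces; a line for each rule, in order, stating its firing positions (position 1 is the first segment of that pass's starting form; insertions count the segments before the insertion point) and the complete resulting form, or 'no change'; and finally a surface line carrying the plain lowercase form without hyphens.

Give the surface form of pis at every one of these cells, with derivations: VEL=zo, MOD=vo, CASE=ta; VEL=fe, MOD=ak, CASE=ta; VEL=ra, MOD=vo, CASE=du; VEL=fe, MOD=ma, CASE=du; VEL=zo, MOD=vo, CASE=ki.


cell VEL=zo, MOD=vo, CASE=ta:
underlying: fo-pis-zv-fak
1. f -> v, k -> g, p -> b, s -> z, t -> d / V _ V: fires at position(s) 3: fobiszvfak
2. e -> o, i -> u / B C0 _: fires at position(s) 4: fobuszvfak
surface: fobuszvfak

cell VEL=fe, MOD=ak, CASE=ta:
underlying: op-pis-zv-o
1. f -> v, k -> g, p -> b, s -> z, t -> d / V _ V: no change
2. e -> o, i -> u / B C0 _: fires at position(s) 4: oppuszvo
surface: oppuszvo

cell VEL=ra, MOD=vo, CASE=du:
underlying: pe-pis-dug-fak
1. f -> v, k -> g, p -> b, s -> z, t -> d / V _ V: fires at position(s) 3: pebisdugfak
2. e -> o, i -> u / B C0 _: no change
surface: pebisdugfak

cell VEL=fe, MOD=ma, CASE=du:
underlying: op-pis-dug-re
1. f -> v, k -> g, p -> b, s -> z, t -> d / V _ V: no change
2. e -> o, i -> u / B C0 _: fires at position(s) 4, 10: oppusdugro
surface: oppusdugro

cell VEL=zo, MOD=vo, CASE=ki:
underlying: fo-pis-bo-fak
1. f -> v, k -> g, p -> b, s -> z, t -> d / V _ V: fires at position(s) 3, 8: fobisbovak
2. e -> o, i -> u / B C0 _: fires at position(s) 4: fobusbovak
surface: fobusbovak
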